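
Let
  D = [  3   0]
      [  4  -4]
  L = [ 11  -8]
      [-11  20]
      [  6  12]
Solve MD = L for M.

D is on the right of M, so right-multiply by D⁻¹: M = LD⁻¹.
det D = -12; the adjugate gives D⁻¹ = [[1/3, 0], [1/3, -1/4]].
M = LD⁻¹ = [[11, -8], [-11, 20], [6, 12]] · [[1/3, 0], [1/3, -1/4]] = [[1, 2], [3, -5], [6, -3]].

M = [[1, 2], [3, -5], [6, -3]]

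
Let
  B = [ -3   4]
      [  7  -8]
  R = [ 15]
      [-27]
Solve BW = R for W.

Since B multiplies W on the left, W = B⁻¹R.
det B = -4; the adjugate gives B⁻¹ = [[2, 1], [7/4, 3/4]].
W = B⁻¹R = [[2, 1], [7/4, 3/4]] · [[15], [-27]] = [[3], [6]].

W = [[3], [6]]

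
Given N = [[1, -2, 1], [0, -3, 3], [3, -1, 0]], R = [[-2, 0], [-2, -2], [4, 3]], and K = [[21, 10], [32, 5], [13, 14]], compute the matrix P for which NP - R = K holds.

P = [[4, 4], [-5, -5], [5, -4]]

NP = K + R = [[19, 10], [30, 3], [17, 17]].
Left-multiplying both sides by N⁻¹ gives P = N⁻¹(K + R).
det N = -6; the adjugate gives N⁻¹ = [[-1/2, 1/6, 1/2], [-3/2, 1/2, 1/2], [-3/2, 5/6, 1/2]].
P = N⁻¹(K + R) = [[4, 4], [-5, -5], [5, -4]].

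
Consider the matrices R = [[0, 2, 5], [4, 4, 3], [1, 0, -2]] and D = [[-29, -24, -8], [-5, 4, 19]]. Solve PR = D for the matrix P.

P = [[0, -6, -5], [4, -1, -1]]

R is on the right of P, so right-multiply by R⁻¹: P = DR⁻¹.
det R = 2; the adjugate gives R⁻¹ = [[-4, 2, -7], [11/2, -5/2, 10], [-2, 1, -4]].
P = DR⁻¹ = [[-29, -24, -8], [-5, 4, 19]] · [[-4, 2, -7], [11/2, -5/2, 10], [-2, 1, -4]] = [[0, -6, -5], [4, -1, -1]].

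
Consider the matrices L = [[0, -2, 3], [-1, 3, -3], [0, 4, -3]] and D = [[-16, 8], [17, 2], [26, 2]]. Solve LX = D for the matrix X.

X = [[4, -5], [5, 5], [-2, 6]]

Left-multiplying both sides by L⁻¹ gives X = L⁻¹D.
L has determinant -6; L⁻¹ = [[-1/2, -1, 1/2], [1/2, 0, 1/2], [2/3, 0, 1/3]].
X = L⁻¹D = [[-1/2, -1, 1/2], [1/2, 0, 1/2], [2/3, 0, 1/3]] · [[-16, 8], [17, 2], [26, 2]] = [[4, -5], [5, 5], [-2, 6]].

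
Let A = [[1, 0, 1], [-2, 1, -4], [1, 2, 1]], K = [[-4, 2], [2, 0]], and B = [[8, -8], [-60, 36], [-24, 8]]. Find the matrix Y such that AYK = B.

Isolating Y: multiply by A⁻¹ from the left and K⁻¹ from the right, so Y = A⁻¹BK⁻¹.
A has determinant 4; A⁻¹ = [[9/4, 1/2, -1/4], [-1/2, 0, 1/2], [-5/4, -1/2, 1/4]].
det K = -4; the adjugate gives K⁻¹ = [[0, 1/2], [1/2, 1]].
A⁻¹B = [[-6, -2], [-16, 8], [14, -6]].
Y = (A⁻¹B)K⁻¹ = [[-1, -5], [4, 0], [-3, 1]].

Y = [[-1, -5], [4, 0], [-3, 1]]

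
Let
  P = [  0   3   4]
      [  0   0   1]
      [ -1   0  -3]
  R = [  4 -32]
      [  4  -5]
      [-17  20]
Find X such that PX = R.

X = [[5, -5], [-4, -4], [4, -5]]

Since P multiplies X on the left, X = P⁻¹R.
det P = -3; the adjugate gives P⁻¹ = [[0, -3, -1], [1/3, -4/3, 0], [0, 1, 0]].
X = P⁻¹R = [[0, -3, -1], [1/3, -4/3, 0], [0, 1, 0]] · [[4, -32], [4, -5], [-17, 20]] = [[5, -5], [-4, -4], [4, -5]].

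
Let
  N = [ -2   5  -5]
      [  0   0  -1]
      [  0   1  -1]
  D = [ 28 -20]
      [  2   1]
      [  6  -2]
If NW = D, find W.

W = [[1, 5], [4, -3], [-2, -1]]

Left-multiplying both sides by N⁻¹ gives W = N⁻¹D.
det N = -2, so N⁻¹ = [[-1/2, 0, 5/2], [0, -1, 1], [0, -1, 0]].
W = N⁻¹D = [[-1/2, 0, 5/2], [0, -1, 1], [0, -1, 0]] · [[28, -20], [2, 1], [6, -2]] = [[1, 5], [4, -3], [-2, -1]].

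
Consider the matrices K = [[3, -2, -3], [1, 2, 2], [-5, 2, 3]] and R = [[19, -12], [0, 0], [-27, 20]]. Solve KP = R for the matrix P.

P = [[4, -4], [1, 6], [-3, -4]]

Left-multiplying both sides by K⁻¹ gives P = K⁻¹R.
det K = -4; the adjugate gives K⁻¹ = [[-1/2, 0, -1/2], [13/4, 3/2, 9/4], [-3, -1, -2]].
P = K⁻¹R = [[-1/2, 0, -1/2], [13/4, 3/2, 9/4], [-3, -1, -2]] · [[19, -12], [0, 0], [-27, 20]] = [[4, -4], [1, 6], [-3, -4]].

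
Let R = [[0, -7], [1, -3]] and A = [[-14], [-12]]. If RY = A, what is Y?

Since R multiplies Y on the left, Y = R⁻¹A.
R has determinant 7; R⁻¹ = [[-3/7, 1], [-1/7, 0]].
Y = R⁻¹A = [[-3/7, 1], [-1/7, 0]] · [[-14], [-12]] = [[-6], [2]].

Y = [[-6], [2]]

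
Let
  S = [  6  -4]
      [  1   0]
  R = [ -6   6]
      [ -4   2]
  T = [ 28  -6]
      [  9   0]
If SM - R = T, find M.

M = [[5, 2], [2, 3]]

SM = T + R = [[22, 0], [5, 2]].
Since S multiplies M on the left, M = S⁻¹(T + R).
S has determinant 4; S⁻¹ = [[0, 1], [-1/4, 3/2]].
M = S⁻¹(T + R) = [[5, 2], [2, 3]].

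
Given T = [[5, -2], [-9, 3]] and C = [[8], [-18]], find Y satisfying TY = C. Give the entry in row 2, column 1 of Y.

T is on the left of Y, so left-multiply by T⁻¹: Y = T⁻¹C.
det T = -3, so T⁻¹ = [[-1, -2/3], [-3, -5/3]].
Y = T⁻¹C = [[-1, -2/3], [-3, -5/3]] · [[8], [-18]] = [[4], [6]].

6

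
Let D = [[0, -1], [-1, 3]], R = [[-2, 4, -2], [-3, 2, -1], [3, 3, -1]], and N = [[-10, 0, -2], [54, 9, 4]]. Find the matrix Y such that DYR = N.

Y = [[0, 3, -5], [-5, 4, 4]]

Left-multiply by D⁻¹ and right-multiply by R⁻¹: Y = D⁻¹NR⁻¹.
D has determinant -1; D⁻¹ = [[-3, -1], [-1, 0]].
R has determinant 4; R⁻¹ = [[1/4, -1/2, 0], [-3/2, 2, 1], [-15/4, 9/2, 2]].
D⁻¹N = [[-24, -9, 2], [10, 0, 2]].
Y = (D⁻¹N)R⁻¹ = [[0, 3, -5], [-5, 4, 4]].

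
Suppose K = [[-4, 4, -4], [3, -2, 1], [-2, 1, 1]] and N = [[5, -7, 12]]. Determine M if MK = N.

M = [[-2, 1, 3]]

K is on the right of M, so right-multiply by K⁻¹: M = NK⁻¹.
det K = -4, so K⁻¹ = [[3/4, 2, 1], [5/4, 3, 2], [1/4, 1, 1]].
M = NK⁻¹ = [[5, -7, 12]] · [[3/4, 2, 1], [5/4, 3, 2], [1/4, 1, 1]] = [[-2, 1, 3]].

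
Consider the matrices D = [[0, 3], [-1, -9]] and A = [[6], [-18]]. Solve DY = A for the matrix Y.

Left-multiplying both sides by D⁻¹ gives Y = D⁻¹A.
det D = 3, so D⁻¹ = [[-3, -1], [1/3, 0]].
Y = D⁻¹A = [[-3, -1], [1/3, 0]] · [[6], [-18]] = [[0], [2]].

Y = [[0], [2]]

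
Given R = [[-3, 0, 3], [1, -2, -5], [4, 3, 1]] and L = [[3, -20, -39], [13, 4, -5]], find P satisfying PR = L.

Right-multiplying both sides by R⁻¹ gives P = LR⁻¹.
det R = -6; the adjugate gives R⁻¹ = [[-13/6, -3/2, -1], [7/2, 5/2, 2], [-11/6, -3/2, -1]].
P = LR⁻¹ = [[3, -20, -39], [13, 4, -5]] · [[-13/6, -3/2, -1], [7/2, 5/2, 2], [-11/6, -3/2, -1]] = [[-5, 4, -4], [-5, -2, 0]].

P = [[-5, 4, -4], [-5, -2, 0]]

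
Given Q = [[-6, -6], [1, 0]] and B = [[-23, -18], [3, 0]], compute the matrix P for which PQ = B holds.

Since Q sits to the right of P, P = BQ⁻¹.
Q has determinant 6; Q⁻¹ = [[0, 1], [-1/6, -1]].
P = BQ⁻¹ = [[-23, -18], [3, 0]] · [[0, 1], [-1/6, -1]] = [[3, -5], [0, 3]].

P = [[3, -5], [0, 3]]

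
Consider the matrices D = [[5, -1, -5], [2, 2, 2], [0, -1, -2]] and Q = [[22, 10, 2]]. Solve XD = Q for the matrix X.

Right-multiplying both sides by D⁻¹ gives X = QD⁻¹.
det D = -4; the adjugate gives D⁻¹ = [[1/2, -3/4, -2], [-1, 5/2, 5], [1/2, -5/4, -3]].
X = QD⁻¹ = [[22, 10, 2]] · [[1/2, -3/4, -2], [-1, 5/2, 5], [1/2, -5/4, -3]] = [[2, 6, 0]].

X = [[2, 6, 0]]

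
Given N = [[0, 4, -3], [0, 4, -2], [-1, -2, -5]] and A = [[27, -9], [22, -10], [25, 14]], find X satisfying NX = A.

X = [[-6, -3], [3, -3], [-5, -1]]

N is on the left of X, so left-multiply by N⁻¹: X = N⁻¹A.
det N = -4, so N⁻¹ = [[6, -13/2, -1], [-1/2, 3/4, 0], [-1, 1, 0]].
X = N⁻¹A = [[6, -13/2, -1], [-1/2, 3/4, 0], [-1, 1, 0]] · [[27, -9], [22, -10], [25, 14]] = [[-6, -3], [3, -3], [-5, -1]].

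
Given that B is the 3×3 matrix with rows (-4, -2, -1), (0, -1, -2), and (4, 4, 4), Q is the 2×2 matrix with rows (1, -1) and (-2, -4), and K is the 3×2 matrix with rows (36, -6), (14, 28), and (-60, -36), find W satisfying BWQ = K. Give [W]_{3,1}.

2

W = B⁻¹KQ⁻¹ (apply B⁻¹ on the left and Q⁻¹ on the right).
det B = -4, so B⁻¹ = [[-1, -1, -3/4], [2, 3, 2], [-1, -2, -1]].
det Q = -6, so Q⁻¹ = [[2/3, -1/6], [-1/3, -1/6]].
B⁻¹K = [[-5, 5], [-6, 0], [-4, -14]].
W = (B⁻¹K)Q⁻¹ = [[-5, 0], [-4, 1], [2, 3]].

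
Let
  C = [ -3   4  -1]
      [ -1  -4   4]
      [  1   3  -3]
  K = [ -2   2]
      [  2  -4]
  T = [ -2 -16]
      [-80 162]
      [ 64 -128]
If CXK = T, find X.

X = [[-3, 5], [0, 5], [-1, -4]]

Left-multiply by C⁻¹ and right-multiply by K⁻¹: X = C⁻¹TK⁻¹.
C has determinant 3; C⁻¹ = [[0, 3, 4], [1/3, 10/3, 13/3], [1/3, 13/3, 16/3]].
det K = 4, so K⁻¹ = [[-1, -1/2], [-1/2, -1/2]].
C⁻¹T = [[16, -26], [10, -20], [-6, 14]].
X = (C⁻¹T)K⁻¹ = [[-3, 5], [0, 5], [-1, -4]].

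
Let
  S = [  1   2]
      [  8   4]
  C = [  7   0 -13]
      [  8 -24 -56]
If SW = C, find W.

W = [[-1, -4, -5], [4, 2, -4]]

S is on the left of W, so left-multiply by S⁻¹: W = S⁻¹C.
det S = -12; the adjugate gives S⁻¹ = [[-1/3, 1/6], [2/3, -1/12]].
W = S⁻¹C = [[-1/3, 1/6], [2/3, -1/12]] · [[7, 0, -13], [8, -24, -56]] = [[-1, -4, -5], [4, 2, -4]].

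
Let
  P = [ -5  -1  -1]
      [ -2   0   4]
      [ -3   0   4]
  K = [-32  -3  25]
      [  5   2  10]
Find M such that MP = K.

P is on the right of M, so right-multiply by P⁻¹: M = KP⁻¹.
det P = 4, so P⁻¹ = [[0, 1, -1], [-1, -23/4, 11/2], [0, 3/4, -1/2]].
M = KP⁻¹ = [[-32, -3, 25], [5, 2, 10]] · [[0, 1, -1], [-1, -23/4, 11/2], [0, 3/4, -1/2]] = [[3, 4, 3], [-2, 1, 1]].

M = [[3, 4, 3], [-2, 1, 1]]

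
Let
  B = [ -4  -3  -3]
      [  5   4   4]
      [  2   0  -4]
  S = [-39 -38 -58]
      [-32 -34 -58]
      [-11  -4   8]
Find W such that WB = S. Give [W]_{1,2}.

B is on the right of W, so right-multiply by B⁻¹: W = SB⁻¹.
det B = 4; the adjugate gives B⁻¹ = [[-4, -3, 0], [7, 11/2, 1/4], [-2, -3/2, -1/4]].
W = SB⁻¹ = [[-39, -38, -58], [-32, -34, -58], [-11, -4, 8]] · [[-4, -3, 0], [7, 11/2, 1/4], [-2, -3/2, -1/4]] = [[6, -5, 5], [6, -4, 6], [0, -1, -3]].

-5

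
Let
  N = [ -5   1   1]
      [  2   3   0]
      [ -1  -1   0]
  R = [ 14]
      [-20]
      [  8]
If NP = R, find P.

Since N multiplies P on the left, P = N⁻¹R.
det N = 1; the adjugate gives N⁻¹ = [[0, -1, -3], [0, 1, 2], [1, -6, -17]].
P = N⁻¹R = [[0, -1, -3], [0, 1, 2], [1, -6, -17]] · [[14], [-20], [8]] = [[-4], [-4], [-2]].

P = [[-4], [-4], [-2]]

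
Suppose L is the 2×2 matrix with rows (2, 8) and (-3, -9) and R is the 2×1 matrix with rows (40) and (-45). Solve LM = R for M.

M = [[0], [5]]

Since L multiplies M on the left, M = L⁻¹R.
L has determinant 6; L⁻¹ = [[-3/2, -4/3], [1/2, 1/3]].
M = L⁻¹R = [[-3/2, -4/3], [1/2, 1/3]] · [[40], [-45]] = [[0], [5]].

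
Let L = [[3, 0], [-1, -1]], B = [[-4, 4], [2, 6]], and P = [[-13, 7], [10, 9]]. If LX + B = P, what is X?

LX = P − B = [[-9, 3], [8, 3]].
Since L multiplies X on the left, X = L⁻¹(P − B).
det L = -3; the adjugate gives L⁻¹ = [[1/3, 0], [-1/3, -1]].
X = L⁻¹(P − B) = [[-3, 1], [-5, -4]].

X = [[-3, 1], [-5, -4]]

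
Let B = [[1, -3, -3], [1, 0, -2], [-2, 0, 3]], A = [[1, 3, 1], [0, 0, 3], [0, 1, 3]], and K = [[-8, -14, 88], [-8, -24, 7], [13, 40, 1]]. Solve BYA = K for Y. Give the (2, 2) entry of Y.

Y = B⁻¹KA⁻¹ (apply B⁻¹ on the left and A⁻¹ on the right).
B has determinant -3; B⁻¹ = [[0, -3, -2], [-1/3, 1, 1/3], [0, -2, -1]].
det A = -3; the adjugate gives A⁻¹ = [[1, 8/3, -3], [0, -1, 1], [0, 1/3, 0]].
B⁻¹K = [[-2, -8, -23], [-1, -6, -22], [3, 8, -15]].
Y = (B⁻¹K)A⁻¹ = [[-2, -5, -2], [-1, -4, -3], [3, -5, -1]].

-4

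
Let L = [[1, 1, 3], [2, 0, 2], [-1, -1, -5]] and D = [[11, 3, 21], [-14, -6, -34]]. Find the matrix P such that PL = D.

Right-multiplying both sides by L⁻¹ gives P = DL⁻¹.
L has determinant 4; L⁻¹ = [[1/2, 1/2, 1/2], [2, -1/2, 1], [-1/2, 0, -1/2]].
P = DL⁻¹ = [[11, 3, 21], [-14, -6, -34]] · [[1/2, 1/2, 1/2], [2, -1/2, 1], [-1/2, 0, -1/2]] = [[1, 4, -2], [-2, -4, 4]].

P = [[1, 4, -2], [-2, -4, 4]]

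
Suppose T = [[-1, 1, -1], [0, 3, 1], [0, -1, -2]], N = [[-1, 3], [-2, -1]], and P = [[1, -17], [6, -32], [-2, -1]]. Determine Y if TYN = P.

Isolating Y: multiply by T⁻¹ from the left and N⁻¹ from the right, so Y = T⁻¹PN⁻¹.
det T = 5; the adjugate gives T⁻¹ = [[-1, 3/5, 4/5], [0, 2/5, 1/5], [0, -1/5, -3/5]].
det N = 7, so N⁻¹ = [[-1/7, -3/7], [2/7, -1/7]].
T⁻¹P = [[1, -3], [2, -13], [0, 7]].
Y = (T⁻¹P)N⁻¹ = [[-1, 0], [-4, 1], [2, -1]].

Y = [[-1, 0], [-4, 1], [2, -1]]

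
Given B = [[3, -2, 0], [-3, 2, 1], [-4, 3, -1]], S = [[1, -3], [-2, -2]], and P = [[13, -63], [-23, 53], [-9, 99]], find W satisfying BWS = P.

Isolating W: multiply by B⁻¹ from the left and S⁻¹ from the right, so W = B⁻¹PS⁻¹.
B has determinant -1; B⁻¹ = [[5, 2, 2], [7, 3, 3], [1, 1, 0]].
det S = -8; the adjugate gives S⁻¹ = [[1/4, -3/8], [-1/4, -1/8]].
B⁻¹P = [[1, -11], [-5, 15], [-10, -10]].
W = (B⁻¹P)S⁻¹ = [[3, 1], [-5, 0], [0, 5]].

W = [[3, 1], [-5, 0], [0, 5]]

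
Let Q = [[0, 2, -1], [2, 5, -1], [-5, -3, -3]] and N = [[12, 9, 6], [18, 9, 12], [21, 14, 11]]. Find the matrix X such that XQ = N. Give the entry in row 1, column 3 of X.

Since Q sits to the right of X, X = NQ⁻¹.
det Q = 3; the adjugate gives Q⁻¹ = [[-6, 3, 1], [11/3, -5/3, -2/3], [19/3, -10/3, -4/3]].
X = NQ⁻¹ = [[12, 9, 6], [18, 9, 12], [21, 14, 11]] · [[-6, 3, 1], [11/3, -5/3, -2/3], [19/3, -10/3, -4/3]] = [[-1, 1, -2], [1, -1, -4], [-5, 3, -3]].

-2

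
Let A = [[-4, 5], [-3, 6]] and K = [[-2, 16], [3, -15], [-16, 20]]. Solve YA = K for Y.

Since A sits to the right of Y, Y = KA⁻¹.
det A = -9; the adjugate gives A⁻¹ = [[-2/3, 5/9], [-1/3, 4/9]].
Y = KA⁻¹ = [[-2, 16], [3, -15], [-16, 20]] · [[-2/3, 5/9], [-1/3, 4/9]] = [[-4, 6], [3, -5], [4, 0]].

Y = [[-4, 6], [3, -5], [4, 0]]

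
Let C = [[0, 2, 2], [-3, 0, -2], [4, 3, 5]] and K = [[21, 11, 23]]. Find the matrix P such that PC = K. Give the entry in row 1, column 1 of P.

Right-multiplying both sides by C⁻¹ gives P = KC⁻¹.
det C = -4; the adjugate gives C⁻¹ = [[-3/2, 1, 1], [-7/4, 2, 3/2], [9/4, -2, -3/2]].
P = KC⁻¹ = [[21, 11, 23]] · [[-3/2, 1, 1], [-7/4, 2, 3/2], [9/4, -2, -3/2]] = [[1, -3, 3]].

1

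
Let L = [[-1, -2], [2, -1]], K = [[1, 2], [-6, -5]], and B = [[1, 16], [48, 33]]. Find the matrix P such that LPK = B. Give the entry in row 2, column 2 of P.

1

Isolating P: multiply by L⁻¹ from the left and K⁻¹ from the right, so P = L⁻¹BK⁻¹.
L has determinant 5; L⁻¹ = [[-1/5, 2/5], [-2/5, -1/5]].
K has determinant 7; K⁻¹ = [[-5/7, -2/7], [6/7, 1/7]].
L⁻¹B = [[19, 10], [-10, -13]].
P = (L⁻¹B)K⁻¹ = [[-5, -4], [-4, 1]].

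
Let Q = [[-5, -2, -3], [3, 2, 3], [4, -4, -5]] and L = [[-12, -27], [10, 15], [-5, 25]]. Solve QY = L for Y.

Y = [[1, 6], [-4, 6], [5, -5]]

Since Q multiplies Y on the left, Y = Q⁻¹L.
det Q = -4; the adjugate gives Q⁻¹ = [[-1/2, -1/2, 0], [-27/4, -37/4, -3/2], [5, 7, 1]].
Y = Q⁻¹L = [[-1/2, -1/2, 0], [-27/4, -37/4, -3/2], [5, 7, 1]] · [[-12, -27], [10, 15], [-5, 25]] = [[1, 6], [-4, 6], [5, -5]].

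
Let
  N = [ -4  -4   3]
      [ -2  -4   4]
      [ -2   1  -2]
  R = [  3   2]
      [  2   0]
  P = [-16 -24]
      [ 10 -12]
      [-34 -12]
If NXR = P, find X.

Left-multiply by N⁻¹ and right-multiply by R⁻¹: X = N⁻¹PR⁻¹.
N has determinant 2; N⁻¹ = [[2, -5/2, -2], [-6, 7, 5], [-5, 6, 4]].
det R = -4; the adjugate gives R⁻¹ = [[0, 1/2], [1/2, -3/4]].
N⁻¹P = [[11, 6], [-4, 0], [4, 0]].
X = (N⁻¹P)R⁻¹ = [[3, 1], [0, -2], [0, 2]].

X = [[3, 1], [0, -2], [0, 2]]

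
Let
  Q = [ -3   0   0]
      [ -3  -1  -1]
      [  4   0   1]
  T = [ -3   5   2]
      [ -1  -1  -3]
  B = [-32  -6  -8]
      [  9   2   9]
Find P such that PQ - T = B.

PQ = B + T = [[-35, -1, -6], [8, 1, 6]].
Right-multiplying both sides by Q⁻¹ gives P = (B + T)Q⁻¹.
Q has determinant 3; Q⁻¹ = [[-1/3, 0, 0], [-1/3, -1, -1], [4/3, 0, 1]].
P = (B + T)Q⁻¹ = [[4, 1, -5], [5, -1, 5]].

P = [[4, 1, -5], [5, -1, 5]]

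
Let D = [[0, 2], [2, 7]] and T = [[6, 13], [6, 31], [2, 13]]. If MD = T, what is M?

M = [[-4, 3], [5, 3], [3, 1]]

Right-multiplying both sides by D⁻¹ gives M = TD⁻¹.
D has determinant -4; D⁻¹ = [[-7/4, 1/2], [1/2, 0]].
M = TD⁻¹ = [[6, 13], [6, 31], [2, 13]] · [[-7/4, 1/2], [1/2, 0]] = [[-4, 3], [5, 3], [3, 1]].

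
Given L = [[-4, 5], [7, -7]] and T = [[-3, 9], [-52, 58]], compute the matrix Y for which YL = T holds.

Since L sits to the right of Y, Y = TL⁻¹.
det L = -7, so L⁻¹ = [[1, 5/7], [1, 4/7]].
Y = TL⁻¹ = [[-3, 9], [-52, 58]] · [[1, 5/7], [1, 4/7]] = [[6, 3], [6, -4]].

Y = [[6, 3], [6, -4]]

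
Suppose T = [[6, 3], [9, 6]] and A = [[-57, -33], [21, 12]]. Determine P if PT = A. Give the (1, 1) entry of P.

-5

T is on the right of P, so right-multiply by T⁻¹: P = AT⁻¹.
det T = 9, so T⁻¹ = [[2/3, -1/3], [-1, 2/3]].
P = AT⁻¹ = [[-57, -33], [21, 12]] · [[2/3, -1/3], [-1, 2/3]] = [[-5, -3], [2, 1]].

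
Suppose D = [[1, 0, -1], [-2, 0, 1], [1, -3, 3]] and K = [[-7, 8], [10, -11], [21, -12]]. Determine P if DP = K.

P = [[-3, 3], [-4, 0], [4, -5]]

Left-multiplying both sides by D⁻¹ gives P = D⁻¹K.
D has determinant -3; D⁻¹ = [[-1, -1, 0], [-7/3, -4/3, -1/3], [-2, -1, 0]].
P = D⁻¹K = [[-1, -1, 0], [-7/3, -4/3, -1/3], [-2, -1, 0]] · [[-7, 8], [10, -11], [21, -12]] = [[-3, 3], [-4, 0], [4, -5]].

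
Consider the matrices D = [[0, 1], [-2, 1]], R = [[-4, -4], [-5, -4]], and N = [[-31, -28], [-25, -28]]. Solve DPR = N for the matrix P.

P = D⁻¹NR⁻¹ (apply D⁻¹ on the left and R⁻¹ on the right).
det D = 2, so D⁻¹ = [[1/2, -1/2], [1, 0]].
det R = -4; the adjugate gives R⁻¹ = [[1, -1], [-5/4, 1]].
D⁻¹N = [[-3, 0], [-31, -28]].
P = (D⁻¹N)R⁻¹ = [[-3, 3], [4, 3]].

P = [[-3, 3], [4, 3]]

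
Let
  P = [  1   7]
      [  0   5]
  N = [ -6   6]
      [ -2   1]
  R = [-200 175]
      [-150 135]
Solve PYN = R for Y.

Left-multiply by P⁻¹ and right-multiply by N⁻¹: Y = P⁻¹RN⁻¹.
det P = 5, so P⁻¹ = [[1, -7/5], [0, 1/5]].
det N = 6; the adjugate gives N⁻¹ = [[1/6, -1], [1/3, -1]].
P⁻¹R = [[10, -14], [-30, 27]].
Y = (P⁻¹R)N⁻¹ = [[-3, 4], [4, 3]].

Y = [[-3, 4], [4, 3]]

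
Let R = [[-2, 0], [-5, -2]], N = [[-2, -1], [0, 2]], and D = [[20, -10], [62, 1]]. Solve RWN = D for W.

W = [[5, 5], [3, -5]]

W = R⁻¹DN⁻¹ (apply R⁻¹ on the left and N⁻¹ on the right).
det R = 4; the adjugate gives R⁻¹ = [[-1/2, 0], [5/4, -1/2]].
det N = -4; the adjugate gives N⁻¹ = [[-1/2, -1/4], [0, 1/2]].
R⁻¹D = [[-10, 5], [-6, -13]].
W = (R⁻¹D)N⁻¹ = [[5, 5], [3, -5]].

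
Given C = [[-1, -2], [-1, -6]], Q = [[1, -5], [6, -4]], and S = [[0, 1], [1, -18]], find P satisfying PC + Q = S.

PC = S − Q = [[-1, 6], [-5, -14]].
C is on the right of P, so right-multiply by C⁻¹: P = (S − Q)C⁻¹.
C has determinant 4; C⁻¹ = [[-3/2, 1/2], [1/4, -1/4]].
P = (S − Q)C⁻¹ = [[3, -2], [4, 1]].

P = [[3, -2], [4, 1]]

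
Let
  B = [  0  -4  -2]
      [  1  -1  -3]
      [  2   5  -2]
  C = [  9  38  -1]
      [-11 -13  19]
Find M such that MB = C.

M = [[-3, -1, 5], [-1, -3, -4]]

Right-multiplying both sides by B⁻¹ gives M = CB⁻¹.
det B = 2; the adjugate gives B⁻¹ = [[17/2, -9, 5], [-2, 2, -1], [7/2, -4, 2]].
M = CB⁻¹ = [[9, 38, -1], [-11, -13, 19]] · [[17/2, -9, 5], [-2, 2, -1], [7/2, -4, 2]] = [[-3, -1, 5], [-1, -3, -4]].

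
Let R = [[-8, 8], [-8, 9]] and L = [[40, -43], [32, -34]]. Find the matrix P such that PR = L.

R is on the right of P, so right-multiply by R⁻¹: P = LR⁻¹.
R has determinant -8; R⁻¹ = [[-9/8, 1], [-1, 1]].
P = LR⁻¹ = [[40, -43], [32, -34]] · [[-9/8, 1], [-1, 1]] = [[-2, -3], [-2, -2]].

P = [[-2, -3], [-2, -2]]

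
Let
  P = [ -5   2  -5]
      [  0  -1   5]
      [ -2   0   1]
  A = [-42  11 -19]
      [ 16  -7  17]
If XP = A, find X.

P is on the right of X, so right-multiply by P⁻¹: X = AP⁻¹.
det P = -5, so P⁻¹ = [[1/5, 2/5, -1], [2, 3, -5], [2/5, 4/5, -1]].
X = AP⁻¹ = [[-42, 11, -19], [16, -7, 17]] · [[1/5, 2/5, -1], [2, 3, -5], [2/5, 4/5, -1]] = [[6, 1, 6], [-4, -1, 2]].

X = [[6, 1, 6], [-4, -1, 2]]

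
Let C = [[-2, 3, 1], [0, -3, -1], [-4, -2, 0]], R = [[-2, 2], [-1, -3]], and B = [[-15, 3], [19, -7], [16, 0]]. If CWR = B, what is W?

W = [[1, 0], [1, 2], [5, -3]]

W = C⁻¹BR⁻¹ (apply C⁻¹ on the left and R⁻¹ on the right).
det C = 4, so C⁻¹ = [[-1/2, -1/2, 0], [1, 1, -1/2], [-3, -4, 3/2]].
det R = 8; the adjugate gives R⁻¹ = [[-3/8, -1/4], [1/8, -1/4]].
C⁻¹B = [[-2, 2], [-4, -4], [-7, 19]].
W = (C⁻¹B)R⁻¹ = [[1, 0], [1, 2], [5, -3]].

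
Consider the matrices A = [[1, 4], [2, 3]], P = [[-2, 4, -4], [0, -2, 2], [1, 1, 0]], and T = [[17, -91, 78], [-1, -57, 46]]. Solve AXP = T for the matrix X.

Left-multiply by A⁻¹ and right-multiply by P⁻¹: X = A⁻¹TP⁻¹.
det A = -5, so A⁻¹ = [[-3/5, 4/5], [2/5, -1/5]].
det P = 4, so P⁻¹ = [[-1/2, -1, 0], [1/2, 1, 1], [1/2, 3/2, 1]].
A⁻¹T = [[-11, 9, -10], [7, -25, 22]].
X = (A⁻¹T)P⁻¹ = [[5, 5, -1], [-5, 1, -3]].

X = [[5, 5, -1], [-5, 1, -3]]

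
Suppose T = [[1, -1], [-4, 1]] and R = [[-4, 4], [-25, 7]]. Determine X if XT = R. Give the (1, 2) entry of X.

Since T sits to the right of X, X = RT⁻¹.
det T = -3, so T⁻¹ = [[-1/3, -1/3], [-4/3, -1/3]].
X = RT⁻¹ = [[-4, 4], [-25, 7]] · [[-1/3, -1/3], [-4/3, -1/3]] = [[-4, 0], [-1, 6]].

0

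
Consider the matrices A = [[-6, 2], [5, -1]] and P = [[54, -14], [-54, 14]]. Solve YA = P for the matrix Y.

Y = [[-4, 6], [4, -6]]

A is on the right of Y, so right-multiply by A⁻¹: Y = PA⁻¹.
det A = -4, so A⁻¹ = [[1/4, 1/2], [5/4, 3/2]].
Y = PA⁻¹ = [[54, -14], [-54, 14]] · [[1/4, 1/2], [5/4, 3/2]] = [[-4, 6], [4, -6]].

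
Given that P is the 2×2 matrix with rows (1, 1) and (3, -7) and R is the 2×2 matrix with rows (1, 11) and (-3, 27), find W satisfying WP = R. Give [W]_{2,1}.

6

Since P sits to the right of W, W = RP⁻¹.
P has determinant -10; P⁻¹ = [[7/10, 1/10], [3/10, -1/10]].
W = RP⁻¹ = [[1, 11], [-3, 27]] · [[7/10, 1/10], [3/10, -1/10]] = [[4, -1], [6, -3]].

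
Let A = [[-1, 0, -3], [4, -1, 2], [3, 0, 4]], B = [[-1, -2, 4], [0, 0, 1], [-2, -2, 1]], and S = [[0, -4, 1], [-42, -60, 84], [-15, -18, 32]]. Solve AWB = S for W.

W = [[5, -2, 2], [-4, 2, -4], [-3, 5, 0]]

Isolating W: multiply by A⁻¹ from the left and B⁻¹ from the right, so W = A⁻¹SB⁻¹.
det A = -5, so A⁻¹ = [[4/5, 0, 3/5], [2, -1, 2], [-3/5, 0, -1/5]].
det B = 2; the adjugate gives B⁻¹ = [[1, -3, -1], [-1, 7/2, 1/2], [0, 1, 0]].
A⁻¹S = [[-9, -14, 20], [12, 16, -18], [3, 6, -7]].
W = (A⁻¹S)B⁻¹ = [[5, -2, 2], [-4, 2, -4], [-3, 5, 0]].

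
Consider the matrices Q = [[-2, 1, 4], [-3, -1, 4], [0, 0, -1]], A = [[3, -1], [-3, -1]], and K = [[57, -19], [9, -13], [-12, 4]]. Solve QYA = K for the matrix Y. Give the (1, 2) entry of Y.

-1

Left-multiply by Q⁻¹ and right-multiply by A⁻¹: Y = Q⁻¹KA⁻¹.
det Q = -5; the adjugate gives Q⁻¹ = [[-1/5, -1/5, -8/5], [3/5, -2/5, 4/5], [0, 0, -1]].
det A = -6, so A⁻¹ = [[1/6, -1/6], [-1/2, -1/2]].
Q⁻¹K = [[6, 0], [21, -3], [12, -4]].
Y = (Q⁻¹K)A⁻¹ = [[1, -1], [5, -2], [4, 0]].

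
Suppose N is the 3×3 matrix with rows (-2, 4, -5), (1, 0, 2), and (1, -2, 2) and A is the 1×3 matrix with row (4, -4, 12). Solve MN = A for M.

N is on the right of M, so right-multiply by N⁻¹: M = AN⁻¹.
det N = 2; the adjugate gives N⁻¹ = [[2, 1, 4], [0, 1/2, -1/2], [-1, 0, -2]].
M = AN⁻¹ = [[4, -4, 12]] · [[2, 1, 4], [0, 1/2, -1/2], [-1, 0, -2]] = [[-4, 2, -6]].

M = [[-4, 2, -6]]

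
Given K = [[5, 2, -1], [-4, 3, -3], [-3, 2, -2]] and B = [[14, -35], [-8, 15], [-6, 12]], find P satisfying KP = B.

K is on the left of P, so left-multiply by K⁻¹: P = K⁻¹B.
K has determinant 1; K⁻¹ = [[0, 2, -3], [1, -13, 19], [1, -16, 23]].
P = K⁻¹B = [[0, 2, -3], [1, -13, 19], [1, -16, 23]] · [[14, -35], [-8, 15], [-6, 12]] = [[2, -6], [4, -2], [4, 1]].

P = [[2, -6], [4, -2], [4, 1]]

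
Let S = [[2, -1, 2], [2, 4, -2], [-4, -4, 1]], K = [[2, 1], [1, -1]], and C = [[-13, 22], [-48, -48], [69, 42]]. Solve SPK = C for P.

P = [[-5, -3], [-3, 3], [5, -5]]

P = S⁻¹CK⁻¹ (apply S⁻¹ on the left and K⁻¹ on the right).
S has determinant 2; S⁻¹ = [[-2, -7/2, -3], [3, 5, 4], [4, 6, 5]].
K has determinant -3; K⁻¹ = [[1/3, 1/3], [1/3, -2/3]].
S⁻¹C = [[-13, -2], [-3, -6], [5, 10]].
P = (S⁻¹C)K⁻¹ = [[-5, -3], [-3, 3], [5, -5]].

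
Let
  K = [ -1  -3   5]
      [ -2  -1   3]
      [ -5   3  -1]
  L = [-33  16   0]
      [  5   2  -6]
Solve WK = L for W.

W = [[-2, 5, 5], [-2, 1, -1]]

Right-multiplying both sides by K⁻¹ gives W = LK⁻¹.
det K = 4, so K⁻¹ = [[-2, 3, -1], [-17/4, 13/2, -7/4], [-11/4, 9/2, -5/4]].
W = LK⁻¹ = [[-33, 16, 0], [5, 2, -6]] · [[-2, 3, -1], [-17/4, 13/2, -7/4], [-11/4, 9/2, -5/4]] = [[-2, 5, 5], [-2, 1, -1]].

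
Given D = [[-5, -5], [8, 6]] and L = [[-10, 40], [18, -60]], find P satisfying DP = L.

D is on the left of P, so left-multiply by D⁻¹: P = D⁻¹L.
det D = 10, so D⁻¹ = [[3/5, 1/2], [-4/5, -1/2]].
P = D⁻¹L = [[3/5, 1/2], [-4/5, -1/2]] · [[-10, 40], [18, -60]] = [[3, -6], [-1, -2]].

P = [[3, -6], [-1, -2]]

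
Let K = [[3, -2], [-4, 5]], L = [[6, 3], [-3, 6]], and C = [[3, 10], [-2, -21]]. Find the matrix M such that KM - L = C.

KM = C + L = [[9, 13], [-5, -15]].
Left-multiplying both sides by K⁻¹ gives M = K⁻¹(C + L).
det K = 7; the adjugate gives K⁻¹ = [[5/7, 2/7], [4/7, 3/7]].
M = K⁻¹(C + L) = [[5, 5], [3, 1]].

M = [[5, 5], [3, 1]]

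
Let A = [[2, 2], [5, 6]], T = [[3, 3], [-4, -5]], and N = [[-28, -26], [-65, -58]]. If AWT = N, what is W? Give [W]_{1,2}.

Isolating W: multiply by A⁻¹ from the left and T⁻¹ from the right, so W = A⁻¹NT⁻¹.
A has determinant 2; A⁻¹ = [[3, -1], [-5/2, 1]].
T has determinant -3; T⁻¹ = [[5/3, 1], [-4/3, -1]].
A⁻¹N = [[-19, -20], [5, 7]].
W = (A⁻¹N)T⁻¹ = [[-5, 1], [-1, -2]].

1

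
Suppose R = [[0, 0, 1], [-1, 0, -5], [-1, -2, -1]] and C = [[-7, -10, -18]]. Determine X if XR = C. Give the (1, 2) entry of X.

2

R is on the right of X, so right-multiply by R⁻¹: X = CR⁻¹.
det R = 2; the adjugate gives R⁻¹ = [[-5, -1, 0], [2, 1/2, -1/2], [1, 0, 0]].
X = CR⁻¹ = [[-7, -10, -18]] · [[-5, -1, 0], [2, 1/2, -1/2], [1, 0, 0]] = [[-3, 2, 5]].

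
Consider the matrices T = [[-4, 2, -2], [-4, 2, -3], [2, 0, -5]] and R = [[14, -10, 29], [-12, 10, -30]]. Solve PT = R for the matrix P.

Right-multiplying both sides by T⁻¹ gives P = RT⁻¹.
det T = -4; the adjugate gives T⁻¹ = [[5/2, -5/2, 1/2], [13/2, -6, 1], [1, -1, 0]].
P = RT⁻¹ = [[14, -10, 29], [-12, 10, -30]] · [[5/2, -5/2, 1/2], [13/2, -6, 1], [1, -1, 0]] = [[-1, -4, -3], [5, 0, 4]].

P = [[-1, -4, -3], [5, 0, 4]]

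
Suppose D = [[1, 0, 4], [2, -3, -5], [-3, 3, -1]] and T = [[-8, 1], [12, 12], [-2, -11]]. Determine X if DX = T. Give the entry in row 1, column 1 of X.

-4

Left-multiplying both sides by D⁻¹ gives X = D⁻¹T.
det D = 6, so D⁻¹ = [[3, 2, 2], [17/6, 11/6, 13/6], [-1/2, -1/2, -1/2]].
X = D⁻¹T = [[3, 2, 2], [17/6, 11/6, 13/6], [-1/2, -1/2, -1/2]] · [[-8, 1], [12, 12], [-2, -11]] = [[-4, 5], [-5, 1], [-1, -1]].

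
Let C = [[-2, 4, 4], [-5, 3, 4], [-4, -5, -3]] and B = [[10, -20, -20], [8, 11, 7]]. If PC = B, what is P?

P = [[-5, 0, 0], [3, -2, -1]]

Since C sits to the right of P, P = BC⁻¹.
C has determinant 2; C⁻¹ = [[11/2, -4, 2], [-31/2, 11, -6], [37/2, -13, 7]].
P = BC⁻¹ = [[10, -20, -20], [8, 11, 7]] · [[11/2, -4, 2], [-31/2, 11, -6], [37/2, -13, 7]] = [[-5, 0, 0], [3, -2, -1]].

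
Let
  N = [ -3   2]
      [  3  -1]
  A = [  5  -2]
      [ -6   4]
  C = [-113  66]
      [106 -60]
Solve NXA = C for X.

X = [[3, -3], [1, 2]]

Isolating X: multiply by N⁻¹ from the left and A⁻¹ from the right, so X = N⁻¹CA⁻¹.
det N = -3, so N⁻¹ = [[1/3, 2/3], [1, 1]].
A has determinant 8; A⁻¹ = [[1/2, 1/4], [3/4, 5/8]].
N⁻¹C = [[33, -18], [-7, 6]].
X = (N⁻¹C)A⁻¹ = [[3, -3], [1, 2]].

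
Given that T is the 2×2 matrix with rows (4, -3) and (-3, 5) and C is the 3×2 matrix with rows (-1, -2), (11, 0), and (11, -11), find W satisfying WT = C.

W = [[-1, -1], [5, 3], [2, -1]]

T is on the right of W, so right-multiply by T⁻¹: W = CT⁻¹.
T has determinant 11; T⁻¹ = [[5/11, 3/11], [3/11, 4/11]].
W = CT⁻¹ = [[-1, -2], [11, 0], [11, -11]] · [[5/11, 3/11], [3/11, 4/11]] = [[-1, -1], [5, 3], [2, -1]].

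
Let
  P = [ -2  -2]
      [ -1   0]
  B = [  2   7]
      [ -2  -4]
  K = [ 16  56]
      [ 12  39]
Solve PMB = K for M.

Isolating M: multiply by P⁻¹ from the left and B⁻¹ from the right, so M = P⁻¹KB⁻¹.
det P = -2, so P⁻¹ = [[0, -1], [-1/2, 1]].
det B = 6, so B⁻¹ = [[-2/3, -7/6], [1/3, 1/3]].
P⁻¹K = [[-12, -39], [4, 11]].
M = (P⁻¹K)B⁻¹ = [[-5, 1], [1, -1]].

M = [[-5, 1], [1, -1]]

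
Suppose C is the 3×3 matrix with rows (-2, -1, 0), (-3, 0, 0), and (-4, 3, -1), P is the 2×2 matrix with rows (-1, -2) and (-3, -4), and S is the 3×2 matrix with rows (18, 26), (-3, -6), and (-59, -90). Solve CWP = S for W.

W = C⁻¹SP⁻¹ (apply C⁻¹ on the left and P⁻¹ on the right).
C has determinant 3; C⁻¹ = [[0, -1/3, 0], [-1, 2/3, 0], [-3, 10/3, -1]].
det P = -2, so P⁻¹ = [[2, -1], [-3/2, 1/2]].
C⁻¹S = [[1, 2], [-20, -30], [-5, -8]].
W = (C⁻¹S)P⁻¹ = [[-1, 0], [5, 5], [2, 1]].

W = [[-1, 0], [5, 5], [2, 1]]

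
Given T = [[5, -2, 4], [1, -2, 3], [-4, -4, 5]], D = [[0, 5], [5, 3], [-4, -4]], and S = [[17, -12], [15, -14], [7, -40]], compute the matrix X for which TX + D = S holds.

X = [[1, 1], [0, 3], [3, -4]]

TX = S − D = [[17, -17], [10, -17], [11, -36]].
T is on the left of X, so left-multiply by T⁻¹: X = T⁻¹(S − D).
det T = -4; the adjugate gives T⁻¹ = [[-1/2, 3/2, -1/2], [17/4, -41/4, 11/4], [3, -7, 2]].
X = T⁻¹(S − D) = [[1, 1], [0, 3], [3, -4]].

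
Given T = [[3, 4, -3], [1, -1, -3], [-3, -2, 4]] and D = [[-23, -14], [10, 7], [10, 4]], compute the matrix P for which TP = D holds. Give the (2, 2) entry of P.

-5

Since T multiplies P on the left, P = T⁻¹D.
det T = 5, so T⁻¹ = [[-2, -2, -3], [1, 3/5, 6/5], [-1, -6/5, -7/5]].
P = T⁻¹D = [[-2, -2, -3], [1, 3/5, 6/5], [-1, -6/5, -7/5]] · [[-23, -14], [10, 7], [10, 4]] = [[-4, 2], [-5, -5], [-3, 0]].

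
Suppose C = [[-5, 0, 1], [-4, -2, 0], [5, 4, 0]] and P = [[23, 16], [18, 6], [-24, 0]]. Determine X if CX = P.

Left-multiplying both sides by C⁻¹ gives X = C⁻¹P.
det C = -6, so C⁻¹ = [[0, -2/3, -1/3], [0, 5/6, 2/3], [1, -10/3, -5/3]].
X = C⁻¹P = [[0, -2/3, -1/3], [0, 5/6, 2/3], [1, -10/3, -5/3]] · [[23, 16], [18, 6], [-24, 0]] = [[-4, -4], [-1, 5], [3, -4]].

X = [[-4, -4], [-1, 5], [3, -4]]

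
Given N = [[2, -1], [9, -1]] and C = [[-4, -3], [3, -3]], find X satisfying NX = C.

Left-multiplying both sides by N⁻¹ gives X = N⁻¹C.
N has determinant 7; N⁻¹ = [[-1/7, 1/7], [-9/7, 2/7]].
X = N⁻¹C = [[-1/7, 1/7], [-9/7, 2/7]] · [[-4, -3], [3, -3]] = [[1, 0], [6, 3]].

X = [[1, 0], [6, 3]]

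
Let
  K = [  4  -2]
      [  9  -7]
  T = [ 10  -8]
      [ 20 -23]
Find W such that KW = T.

Left-multiplying both sides by K⁻¹ gives W = K⁻¹T.
det K = -10; the adjugate gives K⁻¹ = [[7/10, -1/5], [9/10, -2/5]].
W = K⁻¹T = [[7/10, -1/5], [9/10, -2/5]] · [[10, -8], [20, -23]] = [[3, -1], [1, 2]].

W = [[3, -1], [1, 2]]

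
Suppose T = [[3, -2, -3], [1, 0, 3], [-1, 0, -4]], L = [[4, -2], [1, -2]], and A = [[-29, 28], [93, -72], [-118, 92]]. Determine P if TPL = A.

P = [[4, 2], [1, 0], [5, 5]]

Isolating P: multiply by T⁻¹ from the left and L⁻¹ from the right, so P = T⁻¹AL⁻¹.
det T = -2; the adjugate gives T⁻¹ = [[0, 4, 3], [-1/2, 15/2, 6], [0, -1, -1]].
L has determinant -6; L⁻¹ = [[1/3, -1/3], [1/6, -2/3]].
T⁻¹A = [[18, -12], [4, -2], [25, -20]].
P = (T⁻¹A)L⁻¹ = [[4, 2], [1, 0], [5, 5]].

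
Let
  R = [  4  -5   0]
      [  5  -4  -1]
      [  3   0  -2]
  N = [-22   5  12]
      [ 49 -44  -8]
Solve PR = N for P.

P = [[-1, 0, -6], [4, 6, 1]]

R is on the right of P, so right-multiply by R⁻¹: P = NR⁻¹.
R has determinant -3; R⁻¹ = [[-8/3, 10/3, -5/3], [-7/3, 8/3, -4/3], [-4, 5, -3]].
P = NR⁻¹ = [[-22, 5, 12], [49, -44, -8]] · [[-8/3, 10/3, -5/3], [-7/3, 8/3, -4/3], [-4, 5, -3]] = [[-1, 0, -6], [4, 6, 1]].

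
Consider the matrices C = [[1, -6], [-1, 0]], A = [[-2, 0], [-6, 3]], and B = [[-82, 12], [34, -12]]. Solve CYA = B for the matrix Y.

Y = [[5, 4], [-4, 0]]

Y = C⁻¹BA⁻¹ (apply C⁻¹ on the left and A⁻¹ on the right).
det C = -6; the adjugate gives C⁻¹ = [[0, -1], [-1/6, -1/6]].
det A = -6, so A⁻¹ = [[-1/2, 0], [-1, 1/3]].
C⁻¹B = [[-34, 12], [8, 0]].
Y = (C⁻¹B)A⁻¹ = [[5, 4], [-4, 0]].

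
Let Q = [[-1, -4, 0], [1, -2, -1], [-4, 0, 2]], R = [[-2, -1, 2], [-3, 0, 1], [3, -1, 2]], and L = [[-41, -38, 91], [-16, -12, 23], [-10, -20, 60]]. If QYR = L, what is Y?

Isolating Y: multiply by Q⁻¹ from the left and R⁻¹ from the right, so Y = Q⁻¹LR⁻¹.
det Q = -4, so Q⁻¹ = [[1, -2, -1], [-1/2, 1/2, 1/4], [2, -4, -3/2]].
det R = -5; the adjugate gives R⁻¹ = [[-1/5, 0, 1/5], [-9/5, 2, 4/5], [-3/5, 1, 3/5]].
Q⁻¹L = [[1, 6, -15], [10, 8, -19], [-3, 2, 0]].
Y = (Q⁻¹L)R⁻¹ = [[-2, -3, -4], [-5, -3, -3], [-3, 4, 1]].

Y = [[-2, -3, -4], [-5, -3, -3], [-3, 4, 1]]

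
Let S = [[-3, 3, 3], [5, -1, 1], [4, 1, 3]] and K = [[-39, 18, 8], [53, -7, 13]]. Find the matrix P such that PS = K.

P = [[5, -4, -1], [-3, 4, 6]]

S is on the right of P, so right-multiply by S⁻¹: P = KS⁻¹.
det S = 6, so S⁻¹ = [[-2/3, -1, 1], [-11/6, -7/2, 3], [3/2, 5/2, -2]].
P = KS⁻¹ = [[-39, 18, 8], [53, -7, 13]] · [[-2/3, -1, 1], [-11/6, -7/2, 3], [3/2, 5/2, -2]] = [[5, -4, -1], [-3, 4, 6]].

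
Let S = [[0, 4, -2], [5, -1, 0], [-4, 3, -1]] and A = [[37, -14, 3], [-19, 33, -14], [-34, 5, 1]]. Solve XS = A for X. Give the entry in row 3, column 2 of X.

-6

S is on the right of X, so right-multiply by S⁻¹: X = AS⁻¹.
det S = -2; the adjugate gives S⁻¹ = [[-1/2, 1, 1], [-5/2, 4, 5], [-11/2, 8, 10]].
X = AS⁻¹ = [[37, -14, 3], [-19, 33, -14], [-34, 5, 1]] · [[-1/2, 1, 1], [-5/2, 4, 5], [-11/2, 8, 10]] = [[0, 5, -3], [4, 1, 6], [-1, -6, 1]].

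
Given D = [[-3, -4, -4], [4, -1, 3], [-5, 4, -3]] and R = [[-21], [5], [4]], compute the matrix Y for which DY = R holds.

Y = [[3], [4], [-1]]

Since D multiplies Y on the left, Y = D⁻¹R.
det D = -5, so D⁻¹ = [[9/5, 28/5, 16/5], [3/5, 11/5, 7/5], [-11/5, -32/5, -19/5]].
Y = D⁻¹R = [[9/5, 28/5, 16/5], [3/5, 11/5, 7/5], [-11/5, -32/5, -19/5]] · [[-21], [5], [4]] = [[3], [4], [-1]].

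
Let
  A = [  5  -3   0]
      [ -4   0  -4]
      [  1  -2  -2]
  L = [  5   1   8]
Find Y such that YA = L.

Y = [[-3, -4, 4]]

Right-multiplying both sides by A⁻¹ gives Y = LA⁻¹.
det A = -4; the adjugate gives A⁻¹ = [[2, 3/2, -3], [3, 5/2, -5], [-2, -7/4, 3]].
Y = LA⁻¹ = [[5, 1, 8]] · [[2, 3/2, -3], [3, 5/2, -5], [-2, -7/4, 3]] = [[-3, -4, 4]].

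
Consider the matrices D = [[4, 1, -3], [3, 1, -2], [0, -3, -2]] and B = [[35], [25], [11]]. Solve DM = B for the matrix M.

Left-multiplying both sides by D⁻¹ gives M = D⁻¹B.
D has determinant 1; D⁻¹ = [[-8, 11, 1], [6, -8, -1], [-9, 12, 1]].
M = D⁻¹B = [[-8, 11, 1], [6, -8, -1], [-9, 12, 1]] · [[35], [25], [11]] = [[6], [-1], [-4]].

M = [[6], [-1], [-4]]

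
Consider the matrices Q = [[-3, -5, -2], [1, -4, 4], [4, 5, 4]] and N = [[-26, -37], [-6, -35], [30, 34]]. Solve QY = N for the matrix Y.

Q is on the left of Y, so left-multiply by Q⁻¹: Y = Q⁻¹N.
Q has determinant 6; Q⁻¹ = [[-6, 5/3, -14/3], [2, -2/3, 5/3], [7/2, -5/6, 17/6]].
Y = Q⁻¹N = [[-6, 5/3, -14/3], [2, -2/3, 5/3], [7/2, -5/6, 17/6]] · [[-26, -37], [-6, -35], [30, 34]] = [[6, 5], [2, 6], [-1, -4]].

Y = [[6, 5], [2, 6], [-1, -4]]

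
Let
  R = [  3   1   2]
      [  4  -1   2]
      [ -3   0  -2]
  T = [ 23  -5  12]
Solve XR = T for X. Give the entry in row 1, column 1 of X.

0

R is on the right of X, so right-multiply by R⁻¹: X = TR⁻¹.
det R = 2; the adjugate gives R⁻¹ = [[1, 1, 2], [1, 0, 1], [-3/2, -3/2, -7/2]].
X = TR⁻¹ = [[23, -5, 12]] · [[1, 1, 2], [1, 0, 1], [-3/2, -3/2, -7/2]] = [[0, 5, -1]].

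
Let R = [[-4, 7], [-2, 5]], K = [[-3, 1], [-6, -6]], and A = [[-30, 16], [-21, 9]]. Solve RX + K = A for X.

RX = A − K = [[-27, 15], [-15, 15]].
R is on the left of X, so left-multiply by R⁻¹: X = R⁻¹(A − K).
det R = -6, so R⁻¹ = [[-5/6, 7/6], [-1/3, 2/3]].
X = R⁻¹(A − K) = [[5, 5], [-1, 5]].

X = [[5, 5], [-1, 5]]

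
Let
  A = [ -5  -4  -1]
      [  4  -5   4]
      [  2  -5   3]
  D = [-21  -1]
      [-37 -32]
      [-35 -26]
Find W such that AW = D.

W = [[1, -3], [5, 4], [-4, 0]]

Left-multiplying both sides by A⁻¹ gives W = A⁻¹D.
det A = 1; the adjugate gives A⁻¹ = [[5, 17, -21], [-4, -13, 16], [-10, -33, 41]].
W = A⁻¹D = [[5, 17, -21], [-4, -13, 16], [-10, -33, 41]] · [[-21, -1], [-37, -32], [-35, -26]] = [[1, -3], [5, 4], [-4, 0]].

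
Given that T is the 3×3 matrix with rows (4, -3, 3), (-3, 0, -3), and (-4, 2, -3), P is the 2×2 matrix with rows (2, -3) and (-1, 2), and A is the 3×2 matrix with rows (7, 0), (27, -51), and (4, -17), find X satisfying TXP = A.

X = [[2, 3], [-5, 1], [-3, 4]]

Left-multiply by T⁻¹ and right-multiply by P⁻¹: X = T⁻¹AP⁻¹.
det T = -3; the adjugate gives T⁻¹ = [[-2, 1, -3], [-1, 0, -1], [2, -4/3, 3]].
det P = 1; the adjugate gives P⁻¹ = [[2, 3], [1, 2]].
T⁻¹A = [[1, 0], [-11, 17], [-10, 17]].
X = (T⁻¹A)P⁻¹ = [[2, 3], [-5, 1], [-3, 4]].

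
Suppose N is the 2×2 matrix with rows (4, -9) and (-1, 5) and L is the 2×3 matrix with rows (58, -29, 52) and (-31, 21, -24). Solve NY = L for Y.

N is on the left of Y, so left-multiply by N⁻¹: Y = N⁻¹L.
det N = 11; the adjugate gives N⁻¹ = [[5/11, 9/11], [1/11, 4/11]].
Y = N⁻¹L = [[5/11, 9/11], [1/11, 4/11]] · [[58, -29, 52], [-31, 21, -24]] = [[1, 4, 4], [-6, 5, -4]].

Y = [[1, 4, 4], [-6, 5, -4]]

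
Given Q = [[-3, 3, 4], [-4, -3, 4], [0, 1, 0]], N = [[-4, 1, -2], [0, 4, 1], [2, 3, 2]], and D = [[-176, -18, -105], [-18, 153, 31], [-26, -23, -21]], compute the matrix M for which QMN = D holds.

M = Q⁻¹DN⁻¹ (apply Q⁻¹ on the left and N⁻¹ on the right).
Q has determinant -4; Q⁻¹ = [[1, -1, -6], [0, 0, 1], [1, -3/4, -21/4]].
det N = -2, so N⁻¹ = [[-5/2, 4, -9/2], [-1, 2, -2], [4, -7, 8]].
Q⁻¹D = [[-2, -33, -10], [-26, -23, -21], [-26, -12, -18]].
M = (Q⁻¹D)N⁻¹ = [[-2, -4, -5], [4, -3, -5], [5, -2, -3]].

M = [[-2, -4, -5], [4, -3, -5], [5, -2, -3]]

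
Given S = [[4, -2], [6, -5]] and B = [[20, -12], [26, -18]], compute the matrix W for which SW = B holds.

Left-multiplying both sides by S⁻¹ gives W = S⁻¹B.
det S = -8, so S⁻¹ = [[5/8, -1/4], [3/4, -1/2]].
W = S⁻¹B = [[5/8, -1/4], [3/4, -1/2]] · [[20, -12], [26, -18]] = [[6, -3], [2, 0]].

W = [[6, -3], [2, 0]]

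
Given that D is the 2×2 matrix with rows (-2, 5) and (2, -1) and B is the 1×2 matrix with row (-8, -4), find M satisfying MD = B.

D is on the right of M, so right-multiply by D⁻¹: M = BD⁻¹.
det D = -8; the adjugate gives D⁻¹ = [[1/8, 5/8], [1/4, 1/4]].
M = BD⁻¹ = [[-8, -4]] · [[1/8, 5/8], [1/4, 1/4]] = [[-2, -6]].

M = [[-2, -6]]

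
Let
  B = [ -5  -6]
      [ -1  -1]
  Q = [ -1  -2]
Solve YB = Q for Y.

Y = [[1, -4]]

Right-multiplying both sides by B⁻¹ gives Y = QB⁻¹.
B has determinant -1; B⁻¹ = [[1, -6], [-1, 5]].
Y = QB⁻¹ = [[-1, -2]] · [[1, -6], [-1, 5]] = [[1, -4]].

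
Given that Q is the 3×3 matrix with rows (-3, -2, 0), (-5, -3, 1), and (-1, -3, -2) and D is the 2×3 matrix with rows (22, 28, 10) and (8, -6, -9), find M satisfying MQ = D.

M = [[-2, -2, -6], [-6, 1, 5]]

Right-multiplying both sides by Q⁻¹ gives M = DQ⁻¹.
det Q = -5; the adjugate gives Q⁻¹ = [[-9/5, 4/5, 2/5], [11/5, -6/5, -3/5], [-12/5, 7/5, 1/5]].
M = DQ⁻¹ = [[22, 28, 10], [8, -6, -9]] · [[-9/5, 4/5, 2/5], [11/5, -6/5, -3/5], [-12/5, 7/5, 1/5]] = [[-2, -2, -6], [-6, 1, 5]].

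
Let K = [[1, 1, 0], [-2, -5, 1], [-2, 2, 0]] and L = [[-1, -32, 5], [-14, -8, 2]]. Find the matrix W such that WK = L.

K is on the right of W, so right-multiply by K⁻¹: W = LK⁻¹.
det K = -4; the adjugate gives K⁻¹ = [[1/2, 0, -1/4], [1/2, 0, 1/4], [7/2, 1, 3/4]].
W = LK⁻¹ = [[-1, -32, 5], [-14, -8, 2]] · [[1/2, 0, -1/4], [1/2, 0, 1/4], [7/2, 1, 3/4]] = [[1, 5, -4], [-4, 2, 3]].

W = [[1, 5, -4], [-4, 2, 3]]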